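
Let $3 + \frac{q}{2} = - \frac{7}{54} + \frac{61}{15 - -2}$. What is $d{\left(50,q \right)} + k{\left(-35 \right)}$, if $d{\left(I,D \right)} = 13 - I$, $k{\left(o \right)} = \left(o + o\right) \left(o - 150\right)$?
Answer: $12913$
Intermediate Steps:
$k{\left(o \right)} = 2 o \left(-150 + o\right)$
$q = \frac{421}{459}$ ($q = -6 + 2 \left(- \frac{7}{54} + \frac{61}{15 - -2}\right) = -6 + 2 \left(\left(-7\right) \frac{1}{54} + \frac{61}{15 + 2}\right) = -6 + 2 \left(- \frac{7}{54} + \frac{61}{17}\right) = -6 + 2 \cdot \frac{3175}{918} = -6 + \frac{3175}{459} = \frac{421}{459} \approx 0.91721$)
$d{\left(50,q \right)} + k{\left(-35 \right)} = \left(13 - 50\right) + 2 \left(-35\right) \left(-150 - 35\right) = \left(13 - 50\right) + 2 \left(-35\right) \left(-185\right) = -37 + 12950 = 12913$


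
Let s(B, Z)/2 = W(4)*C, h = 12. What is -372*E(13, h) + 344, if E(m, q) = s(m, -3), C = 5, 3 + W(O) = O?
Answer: -3376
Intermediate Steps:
W(O) = -3 + O
s(B, Z) = 10 (s(B, Z) = 2*((-3 + 4)*5) = 2*(1*5) = 2*5 = 10)
E(m, q) = 10
-372*E(13, h) + 344 = -372*10 + 344 = -3720 + 344 = -3376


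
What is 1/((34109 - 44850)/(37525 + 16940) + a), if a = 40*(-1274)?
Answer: -54465/2775547141 ≈ -1.9623e-5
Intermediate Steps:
a = -50960
1/((34109 - 44850)/(37525 + 16940) + a) = 1/((34109 - 44850)/(37525 + 16940) - 50960) = 1/(-10741/54465 - 50960) = 1/(-2775547141/54465) = -54465/2775547141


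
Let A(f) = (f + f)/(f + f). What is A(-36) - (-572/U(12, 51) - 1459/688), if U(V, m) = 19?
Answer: 434329/13072 ≈ 33.226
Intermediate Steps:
A(f) = 1 (A(f) = (2*f)/((2*f)) = (2*f)*(1/(2*f)) = 1)
A(-36) - (-572/U(12, 51) - 1459/688) = 1 - (-572/19 - 1459/688) = 1 - 1*(-421257/13072) = 1 + 421257/13072 = 434329/13072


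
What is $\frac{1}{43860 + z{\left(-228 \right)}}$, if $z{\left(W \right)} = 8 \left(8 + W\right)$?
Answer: $\frac{1}{42100} \approx 2.3753 \cdot 10^{-5}$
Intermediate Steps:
$z{\left(W \right)} = 64 + 8 W$
$\frac{1}{43860 + z{\left(-228 \right)}} = \frac{1}{43860 + \left(64 + 8 \left(-228\right)\right)} = \frac{1}{43860 + \left(64 - 1824\right)} = \frac{1}{43860 - 1760} = \frac{1}{42100}$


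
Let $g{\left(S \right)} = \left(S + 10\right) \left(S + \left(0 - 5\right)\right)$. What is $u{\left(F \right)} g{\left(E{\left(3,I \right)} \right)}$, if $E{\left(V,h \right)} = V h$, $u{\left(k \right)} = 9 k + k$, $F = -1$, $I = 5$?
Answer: $-2500$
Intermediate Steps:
$u{\left(k \right)} = 10 k$
$g{\left(S \right)} = \left(-5 + S\right) \left(10 + S\right)$ ($g{\left(S \right)} = \left(10 + S\right) \left(S + \left(0 - 5\right)\right) = \left(10 + S\right) \left(S - 5\right) = \left(10 + S\right) \left(-5 + S\right) = \left(-5 + S\right) \left(10 + S\right)$)
$u{\left(F \right)} g{\left(E{\left(3,I \right)} \right)} = 10 \left(-1\right) \left(-50 + \left(3 \cdot 5\right)^{2} + 5 \cdot 3 \cdot 5\right) = - 10 \left(-50 + 15^{2} + 5 \cdot 15\right) = - 10 \left(-50 + 225 + 75\right) = \left(-10\right) 250 = -2500$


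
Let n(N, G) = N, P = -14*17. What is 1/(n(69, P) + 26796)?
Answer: 1/26865 ≈ 3.7223e-5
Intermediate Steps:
P = -238
1/(n(69, P) + 26796) = 1/(69 + 26796) = 1/26865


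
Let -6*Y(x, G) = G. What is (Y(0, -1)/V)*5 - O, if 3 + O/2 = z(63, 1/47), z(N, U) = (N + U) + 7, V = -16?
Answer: -605035/4512 ≈ -134.09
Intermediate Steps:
Y(x, G) = -G/6
z(N, U) = 7 + N + U
O = 6300/47 (O = -6 + 2*(7 + 63 + 1/47) = -6 + 2*(3291/47) = -6 + 6582/47 = 6300/47 ≈ 134.04)
(Y(0, -1)/V)*5 - O = (-1/6*(-1)/(-16))*5 - 1*6300/47 = ((1/6)*(-1/16))*5 - 6300/47 = -1/96*5 - 6300/47 = -5/96 - 6300/47 = -605035/4512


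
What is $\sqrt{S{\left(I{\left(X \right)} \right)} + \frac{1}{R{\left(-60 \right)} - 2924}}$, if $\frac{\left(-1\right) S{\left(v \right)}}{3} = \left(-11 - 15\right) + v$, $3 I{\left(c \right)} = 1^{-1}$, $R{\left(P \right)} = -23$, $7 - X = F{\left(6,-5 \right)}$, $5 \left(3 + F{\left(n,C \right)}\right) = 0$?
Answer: $\frac{\sqrt{668727346}}{2947} \approx 8.7749$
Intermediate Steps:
$F{\left(n,C \right)} = -3$ ($F{\left(n,C \right)} = -3 + \frac{1}{5} \cdot 0 = -3 + 0 = -3$)
$X = 10$ ($X = 7 - -3 = 7 + 3 = 10$)
$I{\left(c \right)} = \frac{1}{3}$ ($I{\left(c \right)} = \frac{1}{3 \cdot 1} = \frac{1}{3} \cdot 1 = \frac{1}{3}$)
$S{\left(v \right)} = 78 - 3 v$ ($S{\left(v \right)} = - 3 \left(\left(-11 - 15\right) + v\right) = - 3 \left(-26 + v\right) = 78 - 3 v$)
$\sqrt{S{\left(I{\left(X \right)} \right)} + \frac{1}{R{\left(-60 \right)} - 2924}} = \sqrt{\left(78 - 1\right) + \frac{1}{-23 - 2924}} = \sqrt{\left(78 - 1\right) + \frac{1}{-2947}} = \sqrt{77 - \frac{1}{2947}} = \sqrt{\frac{226918}{2947}} = \frac{\sqrt{668727346}}{2947}$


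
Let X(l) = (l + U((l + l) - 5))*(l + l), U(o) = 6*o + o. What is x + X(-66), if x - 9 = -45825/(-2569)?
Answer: 347654646/2569 ≈ 1.3533e+5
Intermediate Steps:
U(o) = 7*o
x = 68946/2569 (x = 9 - 45825/(-2569) = 9 - 45825*(-1/2569) = 9 + 45825/2569 = 68946/2569 ≈ 26.838)
X(l) = 2*l*(-35 + 15*l) (X(l) = (l + 7*((l + l) - 5))*(l + l) = (l + 7*(2*l - 5))*(2*l) = (l + 7*(-5 + 2*l))*(2*l) = (l + (-35 + 14*l))*(2*l) = (-35 + 15*l)*(2*l) = 2*l*(-35 + 15*l))
x + X(-66) = 68946/2569 + 10*(-66)*(-7 + 3*(-66)) = 68946/2569 + 10*(-66)*(-7 - 198) = 68946/2569 + 10*(-66)*(-205) = 68946/2569 + 135300 = 347654646/2569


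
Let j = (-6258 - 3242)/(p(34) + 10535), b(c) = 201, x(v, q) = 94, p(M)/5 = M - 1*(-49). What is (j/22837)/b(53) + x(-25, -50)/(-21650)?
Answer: -47249366191/10881960099975 ≈ -0.0043420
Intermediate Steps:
p(M) = 245 + 5*M (p(M) = 5*(M - 1*(-49)) = 5*(M + 49) = 5*(49 + M) = 245 + 5*M)
j = -190/219 (j = (-6258 - 3242)/((245 + 5*34) + 10535) = -9500/((245 + 170) + 10535) = -9500/(415 + 10535) = -9500/10950 = -9500*1/10950 = -190/219 ≈ -0.86758)
(j/22837)/b(53) + x(-25, -50)/(-21650) = -190/219/22837/201 + 94/(-21650) = -190/219*1/22837*(1/201) + 94*(-1/21650) = -190/5001303*1/201 - 47/10825 = -190/1005261903 - 47/10825 = -47249366191/10881960099975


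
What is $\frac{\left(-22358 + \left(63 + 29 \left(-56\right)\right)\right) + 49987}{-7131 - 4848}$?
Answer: $- \frac{26068}{11979} \approx -2.1761$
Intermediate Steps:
$\frac{\left(-22358 + \left(63 + 29 \left(-56\right)\right)\right) + 49987}{-7131 - 4848} = \frac{\left(-22358 + \left(63 - 1624\right)\right) + 49987}{-11979} = \left(\left(-22358 - 1561\right) + 49987\right) \left(- \frac{1}{11979}\right) = \left(-23919 + 49987\right) \left(- \frac{1}{11979}\right) = 26068 \left(- \frac{1}{11979}\right) = - \frac{26068}{11979}$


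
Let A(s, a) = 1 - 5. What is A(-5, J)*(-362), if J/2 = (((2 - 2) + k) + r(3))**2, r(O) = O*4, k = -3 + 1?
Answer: 1448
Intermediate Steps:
k = -2
r(O) = 4*O
J = 200 (J = 2*(((2 - 2) - 2) + 4*3)**2 = 2*((0 - 2) + 12)**2 = 2*(-2 + 12)**2 = 2*10**2 = 2*100 = 200)
A(s, a) = -4
A(-5, J)*(-362) = -4*(-362) = 1448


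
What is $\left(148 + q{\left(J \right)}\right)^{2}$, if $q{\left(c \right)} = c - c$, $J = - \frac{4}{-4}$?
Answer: $21904$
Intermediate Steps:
$J = 1$ ($J = \left(-4\right) \left(- \frac{1}{4}\right) = 1$)
$q{\left(c \right)} = 0$
$\left(148 + q{\left(J \right)}\right)^{2} = \left(148 + 0\right)^{2} = 148^{2} = 21904$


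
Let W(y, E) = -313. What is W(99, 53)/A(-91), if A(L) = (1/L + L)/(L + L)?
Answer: -2591953/4141 ≈ -625.92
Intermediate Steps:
A(L) = (L + 1/L)/(2*L) (A(L) = (L + 1/L)/((2*L)) = (L + 1/L)*(1/(2*L)) = (L + 1/L)/(2*L))
W(99, 53)/A(-91) = -313*16562/(1 + (-91)²) = -313*16562/(1 + 8281) = -313/((½)*(1/8281)*8282) = -313/4141/8281 = -313*8281/4141 = -2591953/4141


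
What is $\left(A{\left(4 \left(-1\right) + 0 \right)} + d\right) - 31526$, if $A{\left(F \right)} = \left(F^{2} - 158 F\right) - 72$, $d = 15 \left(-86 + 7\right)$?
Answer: $-32135$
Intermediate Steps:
$d = -1185$ ($d = 15 \left(-79\right) = -1185$)
$A{\left(F \right)} = -72 + F^{2} - 158 F$
$\left(A{\left(4 \left(-1\right) + 0 \right)} + d\right) - 31526 = \left(\left(-72 + \left(4 \left(-1\right) + 0\right)^{2} - 158 \left(4 \left(-1\right) + 0\right)\right) - 1185\right) - 31526 = \left(\left(-72 + \left(-4 + 0\right)^{2} - 158 \left(-4 + 0\right)\right) - 1185\right) - 31526 = \left(\left(-72 + \left(-4\right)^{2} - -632\right) - 1185\right) - 31526 = \left(\left(-72 + 16 + 632\right) - 1185\right) - 31526 = \left(576 - 1185\right) - 31526 = -609 - 31526 = -32135$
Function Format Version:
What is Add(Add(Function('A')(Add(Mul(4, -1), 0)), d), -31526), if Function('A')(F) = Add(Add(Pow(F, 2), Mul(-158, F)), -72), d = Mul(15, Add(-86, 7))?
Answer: -32135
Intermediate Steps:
d = -1185 (d = Mul(15, -79) = -1185)
Function('A')(F) = Add(-72, Pow(F, 2), Mul(-158, F))
Add(Add(Function('A')(Add(Mul(4, -1), 0)), d), -31526) = Add(Add(Add(-72, Pow(Add(Mul(4, -1), 0), 2), Mul(-158, Add(Mul(4, -1), 0))), -1185), -31526) = Add(Add(Add(-72, Pow(Add(-4, 0), 2), Mul(-158, Add(-4, 0))), -1185), -31526) = Add(Add(Add(-72, Pow(-4, 2), Mul(-158, -4)), -1185), -31526) = Add(Add(Add(-72, 16, 632), -1185), -31526) = Add(Add(576, -1185), -31526) = Add(-609, -31526) = -32135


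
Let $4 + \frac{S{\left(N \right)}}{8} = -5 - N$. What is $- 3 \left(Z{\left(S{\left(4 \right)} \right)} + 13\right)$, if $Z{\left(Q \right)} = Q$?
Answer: $273$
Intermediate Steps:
$S{\left(N \right)} = -72 - 8 N$ ($S{\left(N \right)} = -32 + 8 \left(-5 - N\right) = -32 - \left(40 + 8 N\right) = -72 - 8 N$)
$- 3 \left(Z{\left(S{\left(4 \right)} \right)} + 13\right) = - 3 \left(\left(-72 - 32\right) + 13\right) = - 3 \left(-104 + 13\right) = \left(-3\right) \left(-91\right) = 273$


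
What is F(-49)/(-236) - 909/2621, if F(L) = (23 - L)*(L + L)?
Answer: 4569813/154639 ≈ 29.551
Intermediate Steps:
F(L) = 2*L*(23 - L) (F(L) = (23 - L)*(2*L) = 2*L*(23 - L))
F(-49)/(-236) - 909/2621 = (2*(-49)*(23 - 1*(-49)))/(-236) - 909/2621 = (2*(-49)*(23 + 49))*(-1/236) - 909*1/2621 = (2*(-49)*72)*(-1/236) - 909/2621 = -7056*(-1/236) - 909/2621 = 1764/59 - 909/2621 = 4569813/154639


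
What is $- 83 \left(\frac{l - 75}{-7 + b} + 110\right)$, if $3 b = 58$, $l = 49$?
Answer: $- \frac{331336}{37} \approx -8955.0$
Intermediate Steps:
$b = \frac{58}{3}$ ($b = \frac{1}{3} \cdot 58 = \frac{58}{3} \approx 19.333$)
$- 83 \left(\frac{l - 75}{-7 + b} + 110\right) = - 83 \left(\frac{49 - 75}{-7 + \frac{58}{3}} + 110\right) = - 83 \left(- \frac{26}{\frac{37}{3}} + 110\right) = - 83 \left(\left(-26\right) \frac{3}{37} + 110\right) = - 83 \left(- \frac{78}{37} + 110\right) = \left(-83\right) \frac{3992}{37} = - \frac{331336}{37}$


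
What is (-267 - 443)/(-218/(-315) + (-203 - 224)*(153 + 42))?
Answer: 223650/26228257 ≈ 0.0085271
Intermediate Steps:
(-267 - 443)/(-218/(-315) + (-203 - 224)*(153 + 42)) = -710/(-218*(-1/315) - 427*195) = -710/(218/315 - 83265) = -710/(-26228257/315) = -710*(-315/26228257) = 223650/26228257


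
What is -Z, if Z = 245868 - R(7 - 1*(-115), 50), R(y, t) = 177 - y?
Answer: -245813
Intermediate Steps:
Z = 245813 (Z = 245868 - (177 - (7 - 1*(-115))) = 245868 - (177 - (7 + 115)) = 245868 - (177 - 1*122) = 245868 - (177 - 122) = 245868 - 1*55 = 245868 - 55 = 245813)
-Z = -1*245813 = -245813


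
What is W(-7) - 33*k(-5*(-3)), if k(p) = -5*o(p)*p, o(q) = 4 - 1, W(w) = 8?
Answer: 7433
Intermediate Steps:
o(q) = 3
k(p) = -15*p
W(-7) - 33*k(-5*(-3)) = 8 - (-495)*(-5*(-3)) = 8 - (-495)*15 = 8 - 33*(-225) = 8 + 7425 = 7433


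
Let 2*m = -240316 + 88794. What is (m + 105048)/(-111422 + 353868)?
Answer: 29287/242446 ≈ 0.12080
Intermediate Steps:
m = -75761 (m = (-240316 + 88794)/2 = (½)*(-151522) = -75761)
(m + 105048)/(-111422 + 353868) = (-75761 + 105048)/(-111422 + 353868) = 29287/242446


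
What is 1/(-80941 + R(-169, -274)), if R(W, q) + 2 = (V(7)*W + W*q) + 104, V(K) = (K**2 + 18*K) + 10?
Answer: -1/65798 ≈ -1.5198e-5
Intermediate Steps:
V(K) = 10 + K**2 + 18*K
R(W, q) = 102 + 185*W + W*q (R(W, q) = -2 + (((10 + 7**2 + 18*7)*W + W*q) + 104) = -2 + (((10 + 49 + 126)*W + W*q) + 104) = -2 + ((185*W + W*q) + 104) = -2 + (104 + 185*W + W*q) = 102 + 185*W + W*q)
1/(-80941 + R(-169, -274)) = 1/(-80941 + (102 + 185*(-169) - 169*(-274))) = 1/(-80941 + (102 - 31265 + 46306)) = 1/(-80941 + 15143) = 1/(-65798) = -1/65798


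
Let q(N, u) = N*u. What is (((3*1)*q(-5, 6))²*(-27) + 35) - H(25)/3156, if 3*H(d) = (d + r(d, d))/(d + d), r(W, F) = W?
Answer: -2070320221/9468 ≈ -2.1867e+5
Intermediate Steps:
H(d) = ⅓ (H(d) = ((d + d)/(d + d))/3 = ((2*d)/((2*d)))/3 = ((2*d)*(1/(2*d)))/3 = (⅓)*1 = ⅓)
(((3*1)*q(-5, 6))²*(-27) + 35) - H(25)/3156 = (((3*1)*(-5*6))²*(-27) + 35) - 1/(3*3156) = ((3*(-30))²*(-27) + 35) - 1/(3*3156) = ((-90)²*(-27) + 35) - 1*1/9468 = (8100*(-27) + 35) - 1/9468 = (-218700 + 35) - 1/9468 = -218665 - 1/9468 = -2070320221/9468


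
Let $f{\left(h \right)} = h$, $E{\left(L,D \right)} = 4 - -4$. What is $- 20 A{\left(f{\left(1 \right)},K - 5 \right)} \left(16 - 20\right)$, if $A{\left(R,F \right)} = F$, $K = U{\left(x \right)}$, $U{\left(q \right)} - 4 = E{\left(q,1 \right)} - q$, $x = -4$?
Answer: $880$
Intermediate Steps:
$E{\left(L,D \right)} = 8$ ($E{\left(L,D \right)} = 4 + 4 = 8$)
$U{\left(q \right)} = 12 - q$ ($U{\left(q \right)} = 4 - \left(-8 + q\right) = 12 - q$)
$K = 16$ ($K = 12 - -4 = 12 + 4 = 16$)
$- 20 A{\left(f{\left(1 \right)},K - 5 \right)} \left(16 - 20\right) = - 20 \left(16 - 5\right) \left(16 - 20\right) = - 20 \left(16 - 5\right) \left(-4\right) = \left(-20\right) 11 \left(-4\right) = \left(-220\right) \left(-4\right) = 880$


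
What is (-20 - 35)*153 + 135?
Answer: -8280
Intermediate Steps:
(-20 - 35)*153 + 135 = -55*153 + 135 = -8415 + 135 = -8280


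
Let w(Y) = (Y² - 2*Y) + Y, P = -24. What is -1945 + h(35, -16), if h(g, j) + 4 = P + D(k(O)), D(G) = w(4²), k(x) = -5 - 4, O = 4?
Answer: -1733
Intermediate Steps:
k(x) = -9
w(Y) = Y² - Y
D(G) = 240 (D(G) = 4²*(-1 + 4²) = 16*(-1 + 16) = 16*15 = 240)
h(g, j) = 212 (h(g, j) = -4 + (-24 + 240) = -4 + 216 = 212)
-1945 + h(35, -16) = -1945 + 212 = -1733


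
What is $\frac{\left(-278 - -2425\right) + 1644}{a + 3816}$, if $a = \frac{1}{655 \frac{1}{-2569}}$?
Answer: $\frac{2483105}{2496911} \approx 0.99447$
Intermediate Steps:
$a = - \frac{2569}{655}$ ($a = \frac{1}{655 \left(- \frac{1}{2569}\right)} = \frac{1}{- \frac{655}{2569}} = - \frac{2569}{655} \approx -3.9221$)
$\frac{\left(-278 - -2425\right) + 1644}{a + 3816} = \frac{\left(-278 - -2425\right) + 1644}{- \frac{2569}{655} + 3816} = \frac{\left(-278 + 2425\right) + 1644}{\frac{2496911}{655}} = \left(2147 + 1644\right) \frac{655}{2496911} = 3791 \cdot \frac{655}{2496911} = \frac{2483105}{2496911}$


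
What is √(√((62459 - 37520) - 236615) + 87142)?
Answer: √(87142 + 2*I*√52919) ≈ 295.2 + 0.7793*I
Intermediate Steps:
√(√((62459 - 37520) - 236615) + 87142) = √(√(24939 - 236615) + 87142) = √(√(-211676) + 87142) = √(2*I*√52919 + 87142) = √(87142 + 2*I*√52919)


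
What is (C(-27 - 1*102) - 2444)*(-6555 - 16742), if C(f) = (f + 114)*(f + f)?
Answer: -33221522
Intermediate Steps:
C(f) = 2*f*(114 + f) (C(f) = (114 + f)*(2*f) = 2*f*(114 + f))
(C(-27 - 1*102) - 2444)*(-6555 - 16742) = (2*(-27 - 1*102)*(114 + (-27 - 1*102)) - 2444)*(-6555 - 16742) = (2*(-27 - 102)*(114 + (-27 - 102)) - 2444)*(-23297) = (2*(-129)*(114 - 129) - 2444)*(-23297) = (2*(-129)*(-15) - 2444)*(-23297) = (3870 - 2444)*(-23297) = 1426*(-23297) = -33221522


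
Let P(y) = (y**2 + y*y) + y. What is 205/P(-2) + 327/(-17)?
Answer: 1523/102 ≈ 14.931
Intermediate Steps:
P(y) = y + 2*y**2 (P(y) = (y**2 + y**2) + y = 2*y**2 + y = y + 2*y**2)
205/P(-2) + 327/(-17) = 205/((-2*(1 + 2*(-2)))) + 327/(-17) = 205/((-2*(1 - 4))) + 327*(-1/17) = 205/((-2*(-3))) - 327/17 = 205/6 - 327/17 = 1523/102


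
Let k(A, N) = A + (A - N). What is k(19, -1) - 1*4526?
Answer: -4487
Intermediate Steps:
k(A, N) = -N + 2*A
k(19, -1) - 1*4526 = (-1*(-1) + 2*19) - 1*4526 = (1 + 38) - 4526 = 39 - 4526 = -4487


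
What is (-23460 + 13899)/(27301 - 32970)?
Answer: 9561/5669 ≈ 1.6865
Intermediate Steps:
(-23460 + 13899)/(27301 - 32970) = -9561/(-5669) = -9561*(-1/5669) = 9561/5669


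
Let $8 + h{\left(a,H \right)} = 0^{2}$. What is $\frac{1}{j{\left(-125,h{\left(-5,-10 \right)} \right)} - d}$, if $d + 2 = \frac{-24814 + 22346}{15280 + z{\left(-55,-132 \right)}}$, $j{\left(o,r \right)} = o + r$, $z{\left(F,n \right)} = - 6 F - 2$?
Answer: $- \frac{3902}{510545} \approx -0.0076428$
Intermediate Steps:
$z{\left(F,n \right)} = -2 - 6 F$
$h{\left(a,H \right)} = -8$ ($h{\left(a,H \right)} = -8 + 0^{2} = -8 + 0 = -8$)
$d = - \frac{8421}{3902}$ ($d = -2 + \frac{-24814 + 22346}{15280 - -328} = -2 - \frac{2468}{15280 + \left(-2 + 330\right)} = -2 - \frac{2468}{15280 + 328} = -2 - \frac{2468}{15608} = -2 - \frac{617}{3902} = - \frac{8421}{3902} \approx -2.1581$)
$\frac{1}{j{\left(-125,h{\left(-5,-10 \right)} \right)} - d} = \frac{1}{\left(-125 - 8\right) - - \frac{8421}{3902}} = \frac{1}{-133 + \frac{8421}{3902}} = \frac{1}{- \frac{510545}{3902}} = - \frac{3902}{510545}$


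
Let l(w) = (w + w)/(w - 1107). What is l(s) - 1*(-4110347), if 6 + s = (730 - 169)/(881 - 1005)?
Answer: 63287013049/15397 ≈ 4.1103e+6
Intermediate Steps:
s = -1305/124 (s = -6 + (730 - 169)/(881 - 1005) = -6 + 561/(-124) = -6 + 561*(-1/124) = -6 - 561/124 = -1305/124 ≈ -10.524)
l(w) = 2*w/(-1107 + w) (l(w) = (2*w)/(-1107 + w) = 2*w/(-1107 + w))
l(s) - 1*(-4110347) = 2*(-1305/124)/(-1107 - 1305/124) - 1*(-4110347) = 2*(-1305/124)/(-138573/124) + 4110347 = 2*(-1305/124)*(-124/138573) + 4110347 = 290/15397 + 4110347 = 63287013049/15397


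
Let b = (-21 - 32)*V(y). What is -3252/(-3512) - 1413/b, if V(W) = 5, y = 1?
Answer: 1456059/232670 ≈ 6.2580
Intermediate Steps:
b = -265 (b = (-21 - 32)*5 = -53*5 = -265)
-3252/(-3512) - 1413/b = -3252/(-3512) - 1413/(-265) = -3252*(-1/3512) - 1413*(-1/265) = 813/878 + 1413/265 = 1456059/232670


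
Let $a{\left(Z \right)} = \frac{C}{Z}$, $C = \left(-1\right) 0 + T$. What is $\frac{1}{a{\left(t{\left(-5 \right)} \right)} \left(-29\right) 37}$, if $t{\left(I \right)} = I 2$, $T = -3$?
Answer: $- \frac{10}{3219} \approx -0.0031066$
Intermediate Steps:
$t{\left(I \right)} = 2 I$
$C = -3$ ($C = \left(-1\right) 0 - 3 = 0 - 3 = -3$)
$a{\left(Z \right)} = - \frac{3}{Z}$
$\frac{1}{a{\left(t{\left(-5 \right)} \right)} \left(-29\right) 37} = \frac{1}{- \frac{3}{2 \left(-5\right)} \left(-29\right) 37} = \frac{1}{- \frac{3}{-10} \left(-29\right) 37} = \frac{1}{\left(-3\right) \left(- \frac{1}{10}\right) \left(-29\right) 37} = \frac{1}{\frac{3}{10} \left(-29\right) 37} = \frac{1}{\left(- \frac{87}{10}\right) 37} = \frac{1}{- \frac{3219}{10}} = - \frac{10}{3219}$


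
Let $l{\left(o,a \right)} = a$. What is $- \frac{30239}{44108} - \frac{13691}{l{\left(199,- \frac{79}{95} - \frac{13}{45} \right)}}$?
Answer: $\frac{258145338989}{21127732} \approx 12218.0$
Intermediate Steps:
$- \frac{30239}{44108} - \frac{13691}{l{\left(199,- \frac{79}{95} - \frac{13}{45} \right)}} = - \frac{30239}{44108} - \frac{13691}{- \frac{79}{95} - \frac{13}{45}} = - \frac{30239}{44108} - \frac{13691}{- \frac{958}{855}} = - \frac{30239}{44108} - - \frac{11705805}{958} = - \frac{30239}{44108} + \frac{11705805}{958} = \frac{258145338989}{21127732}$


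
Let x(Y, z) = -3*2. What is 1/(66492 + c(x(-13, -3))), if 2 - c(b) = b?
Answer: 1/66500 ≈ 1.5038e-5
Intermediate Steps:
x(Y, z) = -6
c(b) = 2 - b
1/(66492 + c(x(-13, -3))) = 1/(66492 + (2 - 1*(-6))) = 1/(66492 + (2 + 6)) = 1/(66492 + 8) = 1/66500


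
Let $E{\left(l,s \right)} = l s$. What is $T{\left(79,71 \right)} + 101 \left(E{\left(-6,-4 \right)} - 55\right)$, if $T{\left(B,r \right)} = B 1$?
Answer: $-3052$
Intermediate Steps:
$T{\left(B,r \right)} = B$
$T{\left(79,71 \right)} + 101 \left(E{\left(-6,-4 \right)} - 55\right) = 79 + 101 \left(\left(-6\right) \left(-4\right) - 55\right) = 79 + 101 \left(24 - 55\right) = 79 + 101 \left(-31\right) = 79 - 3131 = -3052$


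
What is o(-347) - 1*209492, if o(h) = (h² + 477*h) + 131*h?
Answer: -300059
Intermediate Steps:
o(h) = h² + 608*h
o(-347) - 1*209492 = -347*(608 - 347) - 1*209492 = -347*261 - 209492 = -90567 - 209492 = -300059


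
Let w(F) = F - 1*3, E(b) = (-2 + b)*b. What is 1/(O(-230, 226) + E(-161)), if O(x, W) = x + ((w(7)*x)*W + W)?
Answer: -1/181681 ≈ -5.5042e-6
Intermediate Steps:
E(b) = b*(-2 + b)
w(F) = -3 + F (w(F) = F - 3 = -3 + F)
O(x, W) = W + x + 4*W*x (O(x, W) = x + (((-3 + 7)*x)*W + W) = x + ((4*x)*W + W) = x + (4*W*x + W) = x + (W + 4*W*x) = W + x + 4*W*x)
1/(O(-230, 226) + E(-161)) = 1/((226 - 230 + 4*226*(-230)) - 161*(-2 - 161)) = 1/((226 - 230 - 207920) - 161*(-163)) = 1/(-207924 + 26243) = 1/(-181681) = -1/181681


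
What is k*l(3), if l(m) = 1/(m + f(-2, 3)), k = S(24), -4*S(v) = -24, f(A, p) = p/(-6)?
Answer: 12/5 ≈ 2.4000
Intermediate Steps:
f(A, p) = -p/6 (f(A, p) = p*(-⅙) = -p/6)
S(v) = 6 (S(v) = -¼*(-24) = 6)
k = 6
l(m) = 1/(-½ + m) (l(m) = 1/(m - ⅙*3) = 1/(m - ½) = 1/(-½ + m))
k*l(3) = 6*(2/(-1 + 2*3)) = 6*(2/(-1 + 6)) = 6*(2/5) = 6*(2*(⅕)) = 6*(⅖) = 12/5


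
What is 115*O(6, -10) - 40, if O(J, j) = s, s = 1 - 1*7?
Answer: -730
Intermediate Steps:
s = -6 (s = 1 - 7 = -6)
O(J, j) = -6
115*O(6, -10) - 40 = 115*(-6) - 40 = -690 - 40 = -730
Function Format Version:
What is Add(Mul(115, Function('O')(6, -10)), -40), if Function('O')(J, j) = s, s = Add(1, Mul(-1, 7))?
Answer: -730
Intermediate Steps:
s = -6 (s = Add(1, -7) = -6)
Function('O')(J, j) = -6
Add(Mul(115, Function('O')(6, -10)), -40) = Add(Mul(115, -6), -40) = Add(-690, -40) = -730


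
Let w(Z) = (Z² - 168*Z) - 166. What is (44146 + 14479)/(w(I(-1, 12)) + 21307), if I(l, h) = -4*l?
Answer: 11725/4097 ≈ 2.8619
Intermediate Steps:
w(Z) = -166 + Z² - 168*Z
(44146 + 14479)/(w(I(-1, 12)) + 21307) = (44146 + 14479)/((-166 + (-4*(-1))² - (-672)*(-1)) + 21307) = 58625/((-166 + 4² - 168*4) + 21307) = 58625/((-166 + 16 - 672) + 21307) = 58625/(-822 + 21307) = 58625/20485 = 58625*(1/20485) = 11725/4097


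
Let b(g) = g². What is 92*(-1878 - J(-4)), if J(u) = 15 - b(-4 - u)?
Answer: -174156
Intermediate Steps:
J(u) = 15 - (-4 - u)²
92*(-1878 - J(-4)) = 92*(-1878 - (15 - (4 - 4)²)) = 92*(-1878 - (15 - 1*0²)) = 92*(-1878 - (15 - 1*0)) = 92*(-1878 - (15 + 0)) = 92*(-1878 - 1*15) = 92*(-1878 - 15) = 92*(-1893) = -174156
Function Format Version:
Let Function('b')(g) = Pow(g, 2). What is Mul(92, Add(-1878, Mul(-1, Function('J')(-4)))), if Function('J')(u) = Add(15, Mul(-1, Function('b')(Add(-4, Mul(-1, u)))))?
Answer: -174156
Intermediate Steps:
Function('J')(u) = Add(15, Mul(-1, Pow(Add(-4, Mul(-1, u)), 2)))
Mul(92, Add(-1878, Mul(-1, Function('J')(-4)))) = Mul(92, Add(-1878, Mul(-1, Add(15, Mul(-1, Pow(Add(4, -4), 2)))))) = Mul(92, Add(-1878, Mul(-1, Add(15, Mul(-1, Pow(0, 2)))))) = Mul(92, Add(-1878, Mul(-1, Add(15, Mul(-1, 0))))) = Mul(92, Add(-1878, Mul(-1, Add(15, 0)))) = Mul(92, Add(-1878, Mul(-1, 15))) = Mul(92, Add(-1878, -15)) = Mul(92, -1893) = -174156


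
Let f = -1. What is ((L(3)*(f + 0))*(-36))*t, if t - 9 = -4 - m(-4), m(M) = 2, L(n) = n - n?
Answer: 0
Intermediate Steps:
L(n) = 0
t = 3 (t = 9 + (-4 - 1*2) = 9 + (-4 - 2) = 9 - 6 = 3)
((L(3)*(f + 0))*(-36))*t = ((0*(-1 + 0))*(-36))*3 = ((0*(-1))*(-36))*3 = (0*(-36))*3 = 0*3 = 0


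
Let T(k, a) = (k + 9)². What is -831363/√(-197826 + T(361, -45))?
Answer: 831363*I*√60926/60926 ≈ 3368.1*I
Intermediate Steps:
T(k, a) = (9 + k)²
-831363/√(-197826 + T(361, -45)) = -831363/√(-197826 + (9 + 361)²) = -831363/√(-197826 + 370²) = -831363/√(-197826 + 136900) = -831363*(-I*√60926/60926) = -(-831363)*I*√60926/60926 = 831363*I*√60926/60926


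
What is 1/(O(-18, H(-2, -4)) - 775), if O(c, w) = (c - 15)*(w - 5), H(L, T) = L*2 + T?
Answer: -1/346 ≈ -0.0028902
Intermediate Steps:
H(L, T) = T + 2*L (H(L, T) = 2*L + T = T + 2*L)
O(c, w) = (-15 + c)*(-5 + w)
1/(O(-18, H(-2, -4)) - 775) = 1/((75 - 15*(-4 + 2*(-2)) - 5*(-18) - 18*(-4 + 2*(-2))) - 775) = 1/((75 - 15*(-4 - 4) + 90 - 18*(-4 - 4)) - 775) = 1/((75 - 15*(-8) + 90 - 18*(-8)) - 775) = 1/((75 + 120 + 90 + 144) - 775) = 1/(429 - 775) = 1/(-346) = -1/346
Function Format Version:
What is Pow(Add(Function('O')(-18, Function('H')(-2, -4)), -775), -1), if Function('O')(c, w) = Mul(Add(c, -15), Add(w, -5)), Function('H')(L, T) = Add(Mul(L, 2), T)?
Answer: Rational(-1, 346) ≈ -0.0028902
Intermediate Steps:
Function('H')(L, T) = Add(T, Mul(2, L)) (Function('H')(L, T) = Add(Mul(2, L), T) = Add(T, Mul(2, L)))
Function('O')(c, w) = Mul(Add(-15, c), Add(-5, w))
Pow(Add(Function('O')(-18, Function('H')(-2, -4)), -775), -1) = Pow(Add(Add(75, Mul(-15, Add(-4, Mul(2, -2))), Mul(-5, -18), Mul(-18, Add(-4, Mul(2, -2)))), -775), -1) = Pow(Add(Add(75, Mul(-15, Add(-4, -4)), 90, Mul(-18, Add(-4, -4))), -775), -1) = Pow(Add(Add(75, Mul(-15, -8), 90, Mul(-18, -8)), -775), -1) = Pow(Add(Add(75, 120, 90, 144), -775), -1) = Pow(Add(429, -775), -1) = Pow(-346, -1) = Rational(-1, 346)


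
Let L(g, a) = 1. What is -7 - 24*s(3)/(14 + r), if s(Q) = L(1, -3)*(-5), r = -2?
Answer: 3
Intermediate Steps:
s(Q) = -5 (s(Q) = 1*(-5) = -5)
-7 - 24*s(3)/(14 + r) = -7 - (-120)/(14 - 2) = -7 - (-120)/12 = -7 - 24*(-5/12) = -7 + 10 = 3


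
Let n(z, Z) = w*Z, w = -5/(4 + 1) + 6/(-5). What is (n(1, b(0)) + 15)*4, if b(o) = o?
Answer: 60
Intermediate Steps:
w = -11/5 (w = -5/5 + 6*(-⅕) = -5*⅕ - 6/5 = -1 - 6/5 = -11/5 ≈ -2.2000)
n(z, Z) = -11*Z/5
(n(1, b(0)) + 15)*4 = (-11/5*0 + 15)*4 = (0 + 15)*4 = 15*4 = 60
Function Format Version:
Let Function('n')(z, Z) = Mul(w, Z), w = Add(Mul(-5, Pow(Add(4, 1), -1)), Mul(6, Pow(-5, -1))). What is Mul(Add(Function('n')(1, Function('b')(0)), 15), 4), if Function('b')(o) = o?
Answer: 60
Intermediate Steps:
w = Rational(-11, 5) (w = Add(Mul(-5, Pow(5, -1)), Mul(6, Rational(-1, 5))) = Add(Mul(-5, Rational(1, 5)), Rational(-6, 5)) = Add(-1, Rational(-6, 5)) = Rational(-11, 5) ≈ -2.2000)
Function('n')(z, Z) = Mul(Rational(-11, 5), Z)
Mul(Add(Function('n')(1, Function('b')(0)), 15), 4) = Mul(Add(Mul(Rational(-11, 5), 0), 15), 4) = Mul(Add(0, 15), 4) = Mul(15, 4) = 60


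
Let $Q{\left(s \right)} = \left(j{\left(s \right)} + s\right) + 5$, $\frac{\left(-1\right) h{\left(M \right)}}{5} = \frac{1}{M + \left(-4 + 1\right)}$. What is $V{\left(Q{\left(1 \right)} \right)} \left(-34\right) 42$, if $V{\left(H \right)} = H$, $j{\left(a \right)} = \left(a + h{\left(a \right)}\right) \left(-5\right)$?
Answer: $16422$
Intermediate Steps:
$h{\left(M \right)} = - \frac{5}{-3 + M}$ ($h{\left(M \right)} = - \frac{5}{M + \left(-4 + 1\right)} = - \frac{5}{M - 3} = - \frac{5}{-3 + M}$)
$j{\left(a \right)} = - 5 a + \frac{25}{-3 + a}$ ($j{\left(a \right)} = \left(a - \frac{5}{-3 + a}\right) \left(-5\right) = - 5 a + \frac{25}{-3 + a}$)
$Q{\left(s \right)} = 5 + s + \frac{5 \left(5 - s \left(-3 + s\right)\right)}{-3 + s}$ ($Q{\left(s \right)} = \left(\frac{5 \left(5 - s \left(-3 + s\right)\right)}{-3 + s} + s\right) + 5 = \left(s + \frac{5 \left(5 - s \left(-3 + s\right)\right)}{-3 + s}\right) + 5 = 5 + s + \frac{5 \left(5 - s \left(-3 + s\right)\right)}{-3 + s}$)
$V{\left(Q{\left(1 \right)} \right)} \left(-34\right) 42 = \frac{25 + \left(-3 + 1\right) \left(5 - 4\right)}{-3 + 1} \left(-34\right) 42 = \frac{25 - 2 \left(5 - 4\right)}{-2} \left(-34\right) 42 = - \frac{25 - 2}{2} \left(-34\right) 42 = \left(- \frac{1}{2}\right) 23 \left(-34\right) 42 = \left(- \frac{23}{2}\right) \left(-34\right) 42 = 391 \cdot 42 = 16422$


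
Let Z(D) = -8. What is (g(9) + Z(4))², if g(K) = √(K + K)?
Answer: 82 - 48*√2 ≈ 14.118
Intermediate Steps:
g(K) = √2*√K (g(K) = √(2*K) = √2*√K)
(g(9) + Z(4))² = (√2*√9 - 8)² = (√2*3 - 8)² = (3*√2 - 8)² = (-8 + 3*√2)²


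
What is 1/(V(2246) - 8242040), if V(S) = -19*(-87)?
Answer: -1/8240387 ≈ -1.2135e-7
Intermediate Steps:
V(S) = 1653
1/(V(2246) - 8242040) = 1/(1653 - 8242040) = 1/(-8240387) = -1/8240387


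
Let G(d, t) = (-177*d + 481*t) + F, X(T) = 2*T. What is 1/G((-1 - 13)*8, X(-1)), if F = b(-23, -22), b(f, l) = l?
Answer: 1/18840 ≈ 5.3079e-5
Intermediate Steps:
F = -22
G(d, t) = -22 - 177*d + 481*t (G(d, t) = (-177*d + 481*t) - 22 = -22 - 177*d + 481*t)
1/G((-1 - 13)*8, X(-1)) = 1/(-22 - 177*(-1 - 13)*8 + 481*(2*(-1))) = 1/(-22 - (-2478)*8 + 481*(-2)) = 1/(-22 - 177*(-112) - 962) = 1/(-22 + 19824 - 962) = 1/18840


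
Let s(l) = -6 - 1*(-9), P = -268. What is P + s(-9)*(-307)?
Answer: -1189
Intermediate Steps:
s(l) = 3 (s(l) = -6 + 9 = 3)
P + s(-9)*(-307) = -268 + 3*(-307) = -268 - 921 = -1189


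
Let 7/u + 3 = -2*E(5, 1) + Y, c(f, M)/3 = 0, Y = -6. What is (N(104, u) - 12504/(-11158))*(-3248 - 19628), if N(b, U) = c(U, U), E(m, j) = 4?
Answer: -20431536/797 ≈ -25636.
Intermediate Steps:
c(f, M) = 0 (c(f, M) = 3*0 = 0)
u = -7/17 (u = 7/(-3 + (-2*4 - 6)) = 7/(-3 + (-8 - 6)) = 7/(-3 - 14) = 7/(-17) = 7*(-1/17) = -7/17 ≈ -0.41176)
N(b, U) = 0
(N(104, u) - 12504/(-11158))*(-3248 - 19628) = (0 - 12504/(-11158))*(-3248 - 19628) = (0 - 12504*(-1/11158))*(-22876) = (0 + 6252/5579)*(-22876) = (6252/5579)*(-22876) = -20431536/797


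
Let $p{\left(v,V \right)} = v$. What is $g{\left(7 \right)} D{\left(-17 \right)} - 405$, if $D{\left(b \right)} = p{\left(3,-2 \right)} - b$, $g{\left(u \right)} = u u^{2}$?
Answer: $6455$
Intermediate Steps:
$g{\left(u \right)} = u^{3}$
$D{\left(b \right)} = 3 - b$
$g{\left(7 \right)} D{\left(-17 \right)} - 405 = 7^{3} \left(3 - -17\right) - 405 = 343 \left(3 + 17\right) - 405 = 343 \cdot 20 - 405 = 6860 - 405 = 6455$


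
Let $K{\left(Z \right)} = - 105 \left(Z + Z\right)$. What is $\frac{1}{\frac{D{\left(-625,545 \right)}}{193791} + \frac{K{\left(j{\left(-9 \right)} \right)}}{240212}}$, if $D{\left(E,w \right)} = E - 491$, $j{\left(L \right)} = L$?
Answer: $\frac{1108355326}{2337819} \approx 474.1$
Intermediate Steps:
$D{\left(E,w \right)} = -491 + E$
$K{\left(Z \right)} = - 210 Z$ ($K{\left(Z \right)} = - 105 \cdot 2 Z = - 210 Z$)
$\frac{1}{\frac{D{\left(-625,545 \right)}}{193791} + \frac{K{\left(j{\left(-9 \right)} \right)}}{240212}} = \frac{1}{\frac{-491 - 625}{193791} + \frac{\left(-210\right) \left(-9\right)}{240212}} = \frac{1}{\left(-1116\right) \frac{1}{193791} + 1890 \cdot \frac{1}{240212}} = \frac{1}{- \frac{372}{64597} + \frac{135}{17158}} = \frac{1}{\frac{2337819}{1108355326}} = \frac{1108355326}{2337819}$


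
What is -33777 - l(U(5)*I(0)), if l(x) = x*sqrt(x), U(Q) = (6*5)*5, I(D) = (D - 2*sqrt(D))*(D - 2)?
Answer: -33777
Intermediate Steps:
I(D) = (-2 + D)*(D - 2*sqrt(D)) (I(D) = (D - 2*sqrt(D))*(-2 + D) = (-2 + D)*(D - 2*sqrt(D)))
U(Q) = 150 (U(Q) = 30*5 = 150)
l(x) = x**(3/2)
-33777 - l(U(5)*I(0)) = -33777 - (150*(0**2 - 2*0 - 2*0**(3/2) + 4*sqrt(0)))**(3/2) = -33777 - (150*(0 + 0 - 2*0 + 4*0))**(3/2) = -33777 - (150*(0 + 0 + 0 + 0))**(3/2) = -33777 - (150*0)**(3/2) = -33777 - 0**(3/2) = -33777 - 1*0 = -33777 + 0 = -33777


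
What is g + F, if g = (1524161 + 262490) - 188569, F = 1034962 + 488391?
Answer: 3121435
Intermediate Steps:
F = 1523353
g = 1598082 (g = 1786651 - 188569 = 1598082)
g + F = 1598082 + 1523353 = 3121435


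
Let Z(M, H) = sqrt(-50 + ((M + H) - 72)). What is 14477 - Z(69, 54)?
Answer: 14476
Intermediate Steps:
Z(M, H) = sqrt(-122 + H + M) (Z(M, H) = sqrt(-50 + ((H + M) - 72)) = sqrt(-50 + (-72 + H + M)) = sqrt(-122 + H + M))
14477 - Z(69, 54) = 14477 - sqrt(-122 + 54 + 69) = 14477 - sqrt(1) = 14477 - 1*1 = 14477 - 1 = 14476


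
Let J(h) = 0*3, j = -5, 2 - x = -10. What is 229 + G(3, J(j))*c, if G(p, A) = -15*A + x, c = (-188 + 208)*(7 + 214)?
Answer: 53269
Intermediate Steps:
x = 12 (x = 2 - 1*(-10) = 2 + 10 = 12)
c = 4420 (c = 20*221 = 4420)
J(h) = 0
G(p, A) = 12 - 15*A (G(p, A) = -15*A + 12 = 12 - 15*A)
229 + G(3, J(j))*c = 229 + (12 - 15*0)*4420 = 229 + (12 + 0)*4420 = 229 + 12*4420 = 229 + 53040 = 53269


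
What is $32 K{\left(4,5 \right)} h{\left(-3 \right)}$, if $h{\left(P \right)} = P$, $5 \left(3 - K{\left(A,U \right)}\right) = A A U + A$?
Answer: $\frac{6624}{5} \approx 1324.8$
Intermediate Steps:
$K{\left(A,U \right)} = 3 - \frac{A}{5} - \frac{U A^{2}}{5}$ ($K{\left(A,U \right)} = 3 - \frac{A A U + A}{5} = 3 - \frac{A^{2} U + A}{5} = 3 - \frac{U A^{2} + A}{5} = 3 - \frac{A + U A^{2}}{5} = 3 - \left(\frac{A}{5} + \frac{U A^{2}}{5}\right) = 3 - \frac{A}{5} - \frac{U A^{2}}{5}$)
$32 K{\left(4,5 \right)} h{\left(-3 \right)} = 32 \left(3 - \frac{4}{5} - 1 \cdot 4^{2}\right) \left(-3\right) = 32 \left(3 - \frac{4}{5} - 1 \cdot 16\right) \left(-3\right) = 32 \left(3 - \frac{4}{5} - 16\right) \left(-3\right) = 32 \left(- \frac{69}{5}\right) \left(-3\right) = \left(- \frac{2208}{5}\right) \left(-3\right) = \frac{6624}{5}$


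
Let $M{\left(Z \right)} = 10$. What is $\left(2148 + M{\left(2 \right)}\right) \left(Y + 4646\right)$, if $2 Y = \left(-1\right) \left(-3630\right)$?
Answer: $13942838$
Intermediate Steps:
$Y = 1815$ ($Y = \frac{\left(-1\right) \left(-3630\right)}{2} = \frac{1}{2} \cdot 3630 = 1815$)
$\left(2148 + M{\left(2 \right)}\right) \left(Y + 4646\right) = \left(2148 + 10\right) \left(1815 + 4646\right) = 2158 \cdot 6461 = 13942838$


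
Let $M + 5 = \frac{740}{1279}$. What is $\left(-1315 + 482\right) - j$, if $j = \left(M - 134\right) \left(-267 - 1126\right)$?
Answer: $- \frac{247683520}{1279} \approx -1.9365 \cdot 10^{5}$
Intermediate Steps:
$M = - \frac{5655}{1279}$ ($M = -5 + \frac{740}{1279} = - \frac{5655}{1279} \approx -4.4214$)
$j = \frac{246618113}{1279}$ ($j = \left(- \frac{5655}{1279} - 134\right) \left(-267 - 1126\right) = \left(- \frac{177041}{1279}\right) \left(-1393\right) = \frac{246618113}{1279} \approx 1.9282 \cdot 10^{5}$)
$\left(-1315 + 482\right) - j = \left(-1315 + 482\right) - \frac{246618113}{1279} = -833 - \frac{246618113}{1279} = - \frac{247683520}{1279}$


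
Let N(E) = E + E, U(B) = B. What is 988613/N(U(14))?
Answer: 988613/28 ≈ 35308.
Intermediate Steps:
N(E) = 2*E
988613/N(U(14)) = 988613/((2*14)) = 988613/28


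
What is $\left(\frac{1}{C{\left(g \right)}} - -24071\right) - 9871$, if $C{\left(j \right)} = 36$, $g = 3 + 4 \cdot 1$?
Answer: $\frac{511201}{36} \approx 14200.0$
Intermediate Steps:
$g = 7$ ($g = 3 + 4 = 7$)
$\left(\frac{1}{C{\left(g \right)}} - -24071\right) - 9871 = \left(\frac{1}{36} - -24071\right) - 9871 = \left(\frac{1}{36} + 24071\right) - 9871 = \frac{866557}{36} - 9871 = \frac{511201}{36}$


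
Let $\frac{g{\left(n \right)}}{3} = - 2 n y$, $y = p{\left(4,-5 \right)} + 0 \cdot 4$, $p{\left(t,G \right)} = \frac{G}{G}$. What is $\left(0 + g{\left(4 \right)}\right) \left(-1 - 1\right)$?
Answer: $48$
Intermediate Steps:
$p{\left(t,G \right)} = 1$
$y = 1$ ($y = 1 + 0 \cdot 4 = 1 + 0 = 1$)
$g{\left(n \right)} = - 6 n$ ($g{\left(n \right)} = 3 - 2 n 1 = 3 \left(- 2 n\right) = - 6 n$)
$\left(0 + g{\left(4 \right)}\right) \left(-1 - 1\right) = \left(0 - 24\right) \left(-1 - 1\right) = \left(-24\right) \left(-2\right) = 48$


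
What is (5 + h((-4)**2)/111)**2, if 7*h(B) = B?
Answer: 15217801/603729 ≈ 25.206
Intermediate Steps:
h(B) = B/7
(5 + h((-4)**2)/111)**2 = (5 + ((1/7)*(-4)**2)/111)**2 = (5 + ((1/7)*16)*(1/111))**2 = (5 + (16/7)*(1/111))**2 = (5 + 16/777)**2 = (3901/777)**2 = 15217801/603729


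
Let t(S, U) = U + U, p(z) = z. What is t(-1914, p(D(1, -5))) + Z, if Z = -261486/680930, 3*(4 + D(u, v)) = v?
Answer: -11968039/1021395 ≈ -11.717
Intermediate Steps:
D(u, v) = -4 + v/3
t(S, U) = 2*U
Z = -130743/340465 (Z = -261486*1/680930 = -130743/340465 ≈ -0.38401)
t(-1914, p(D(1, -5))) + Z = 2*(-4 + (⅓)*(-5)) - 130743/340465 = 2*(-4 - 5/3) - 130743/340465 = 2*(-17/3) - 130743/340465 = -34/3 - 130743/340465 = -11968039/1021395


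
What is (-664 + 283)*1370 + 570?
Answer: -521400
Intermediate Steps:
(-664 + 283)*1370 + 570 = -381*1370 + 570 = -521970 + 570 = -521400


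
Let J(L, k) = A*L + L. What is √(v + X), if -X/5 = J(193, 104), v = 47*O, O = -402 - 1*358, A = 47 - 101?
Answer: 5*√617 ≈ 124.20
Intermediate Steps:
A = -54
J(L, k) = -53*L (J(L, k) = -54*L + L = -53*L)
O = -760 (O = -402 - 358 = -760)
v = -35720 (v = 47*(-760) = -35720)
X = 51145 (X = -(-265)*193 = -5*(-10229) = 51145)
√(v + X) = √(-35720 + 51145) = √15425 = 5*√617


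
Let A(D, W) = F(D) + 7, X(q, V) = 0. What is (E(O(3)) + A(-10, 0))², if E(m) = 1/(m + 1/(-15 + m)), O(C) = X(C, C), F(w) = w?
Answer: 324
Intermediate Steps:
O(C) = 0
A(D, W) = 7 + D (A(D, W) = D + 7 = 7 + D)
(E(O(3)) + A(-10, 0))² = ((-15 + 0)/(1 + 0² - 15*0) + (7 - 10))² = (-15/(1 + 0 + 0) - 3)² = (-15/1 - 3)² = (1*(-15) - 3)² = (-15 - 3)² = (-18)² = 324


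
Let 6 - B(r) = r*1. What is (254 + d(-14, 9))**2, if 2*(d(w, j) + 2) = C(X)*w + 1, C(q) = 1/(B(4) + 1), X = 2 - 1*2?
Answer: 2253001/36 ≈ 62583.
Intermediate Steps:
B(r) = 6 - r
X = 0 (X = 2 - 2 = 0)
C(q) = 1/3 (C(q) = 1/((6 - 1*4) + 1) = 1/((6 - 4) + 1) = 1/(2 + 1) = 1/3)
d(w, j) = -3/2 + w/6 (d(w, j) = -2 + (w/3 + 1)/2 = -2 + (1 + w/3)/2 = -2 + (1/2 + w/6) = -3/2 + w/6)
(254 + d(-14, 9))**2 = (254 + (-3/2 + (1/6)*(-14)))**2 = (254 + (-3/2 - 7/3))**2 = (254 - 23/6)**2 = (1501/6)**2 = 2253001/36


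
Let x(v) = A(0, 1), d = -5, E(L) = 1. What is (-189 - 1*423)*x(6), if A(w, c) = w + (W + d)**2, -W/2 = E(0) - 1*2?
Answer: -5508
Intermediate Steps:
W = 2 (W = -2*(1 - 1*2) = -2*(1 - 2) = -2*(-1) = 2)
A(w, c) = 9 + w (A(w, c) = w + (2 - 5)**2 = w + (-3)**2 = w + 9 = 9 + w)
x(v) = 9 (x(v) = 9 + 0 = 9)
(-189 - 1*423)*x(6) = (-189 - 1*423)*9 = (-189 - 423)*9 = -612*9 = -5508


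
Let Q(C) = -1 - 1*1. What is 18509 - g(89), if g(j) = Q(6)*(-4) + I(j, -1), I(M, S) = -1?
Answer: 18502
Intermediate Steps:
Q(C) = -2 (Q(C) = -1 - 1 = -2)
g(j) = 7 (g(j) = -2*(-4) - 1 = 8 - 1 = 7)
18509 - g(89) = 18509 - 1*7 = 18509 - 7 = 18502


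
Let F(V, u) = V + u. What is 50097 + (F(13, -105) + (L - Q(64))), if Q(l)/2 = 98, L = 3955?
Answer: 53764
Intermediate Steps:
Q(l) = 196 (Q(l) = 2*98 = 196)
50097 + (F(13, -105) + (L - Q(64))) = 50097 + ((13 - 105) + (3955 - 1*196)) = 50097 + (-92 + (3955 - 196)) = 50097 + (-92 + 3759) = 50097 + 3667 = 53764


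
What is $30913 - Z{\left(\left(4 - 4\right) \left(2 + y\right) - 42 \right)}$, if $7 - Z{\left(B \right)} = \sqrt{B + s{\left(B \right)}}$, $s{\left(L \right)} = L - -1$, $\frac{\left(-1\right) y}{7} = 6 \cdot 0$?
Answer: $30906 + i \sqrt{83} \approx 30906.0 + 9.1104 i$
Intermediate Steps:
$y = 0$ ($y = - 7 \cdot 6 \cdot 0 = \left(-7\right) 0 = 0$)
$s{\left(L \right)} = 1 + L$ ($s{\left(L \right)} = L + 1 = 1 + L$)
$Z{\left(B \right)} = 7 - \sqrt{1 + 2 B}$ ($Z{\left(B \right)} = 7 - \sqrt{B + \left(1 + B\right)} = 7 - \sqrt{1 + 2 B}$)
$30913 - Z{\left(\left(4 - 4\right) \left(2 + y\right) - 42 \right)} = 30913 - \left(7 - \sqrt{1 + 2 \left(\left(4 - 4\right) \left(2 + 0\right) - 42\right)}\right) = 30913 - \left(7 - \sqrt{1 + 2 \left(0 \cdot 2 - 42\right)}\right) = 30913 - \left(7 - \sqrt{1 + 2 \left(0 - 42\right)}\right) = 30913 - \left(7 - \sqrt{1 + 2 \left(-42\right)}\right) = 30913 - \left(7 - \sqrt{1 - 84}\right) = 30913 - \left(7 - \sqrt{-83}\right) = 30913 - \left(7 - i \sqrt{83}\right) = 30906 + i \sqrt{83}$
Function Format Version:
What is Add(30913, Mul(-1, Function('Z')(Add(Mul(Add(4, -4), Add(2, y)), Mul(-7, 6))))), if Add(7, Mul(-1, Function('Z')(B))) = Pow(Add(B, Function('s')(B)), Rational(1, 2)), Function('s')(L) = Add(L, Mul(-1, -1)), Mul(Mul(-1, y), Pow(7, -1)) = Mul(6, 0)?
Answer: Add(30906, Mul(I, Pow(83, Rational(1, 2)))) ≈ Add(30906., Mul(9.1104, I))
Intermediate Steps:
y = 0 (y = Mul(-7, Mul(6, 0)) = Mul(-7, 0) = 0)
Function('s')(L) = Add(1, L) (Function('s')(L) = Add(L, 1) = Add(1, L))
Function('Z')(B) = Add(7, Mul(-1, Pow(Add(1, Mul(2, B)), Rational(1, 2)))) (Function('Z')(B) = Add(7, Mul(-1, Pow(Add(B, Add(1, B)), Rational(1, 2)))) = Add(7, Mul(-1, Pow(Add(1, Mul(2, B)), Rational(1, 2)))))
Add(30913, Mul(-1, Function('Z')(Add(Mul(Add(4, -4), Add(2, y)), Mul(-7, 6))))) = Add(30913, Mul(-1, Add(7, Mul(-1, Pow(Add(1, Mul(2, Add(Mul(Add(4, -4), Add(2, 0)), Mul(-7, 6)))), Rational(1, 2)))))) = Add(30913, Mul(-1, Add(7, Mul(-1, Pow(Add(1, Mul(2, Add(Mul(0, 2), -42))), Rational(1, 2)))))) = Add(30913, Mul(-1, Add(7, Mul(-1, Pow(Add(1, Mul(2, Add(0, -42))), Rational(1, 2)))))) = Add(30913, Mul(-1, Add(7, Mul(-1, Pow(Add(1, Mul(2, -42)), Rational(1, 2)))))) = Add(30913, Mul(-1, Add(7, Mul(-1, Pow(Add(1, -84), Rational(1, 2)))))) = Add(30913, Mul(-1, Add(7, Mul(-1, Pow(-83, Rational(1, 2)))))) = Add(30913, Mul(-1, Add(7, Mul(-1, Mul(I, Pow(83, Rational(1, 2))))))) = Add(30913, Mul(-1, Add(7, Mul(-1, I, Pow(83, Rational(1, 2)))))) = Add(30913, Add(-7, Mul(I, Pow(83, Rational(1, 2))))) = Add(30906, Mul(I, Pow(83, Rational(1, 2))))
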